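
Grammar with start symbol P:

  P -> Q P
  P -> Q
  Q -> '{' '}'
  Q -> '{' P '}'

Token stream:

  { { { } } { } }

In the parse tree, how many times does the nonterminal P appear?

[P [Q { [P [Q { [P [Q { }]] }] [P [Q { }]]] }]]

4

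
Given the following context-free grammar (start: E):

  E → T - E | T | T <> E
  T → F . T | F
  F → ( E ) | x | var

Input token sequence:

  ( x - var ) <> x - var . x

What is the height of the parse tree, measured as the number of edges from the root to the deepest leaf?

7

[E [T [F ( [E [T [F x]] - [E [T [F var]]]] )]] <> [E [T [F x]] - [E [T [F var] . [T [F x]]]]]]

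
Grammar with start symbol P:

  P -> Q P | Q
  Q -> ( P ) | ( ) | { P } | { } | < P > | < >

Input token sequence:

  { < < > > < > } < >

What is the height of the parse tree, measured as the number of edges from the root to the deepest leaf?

[P [Q { [P [Q < [P [Q < >]] >] [P [Q < >]]] }] [P [Q < >]]]

6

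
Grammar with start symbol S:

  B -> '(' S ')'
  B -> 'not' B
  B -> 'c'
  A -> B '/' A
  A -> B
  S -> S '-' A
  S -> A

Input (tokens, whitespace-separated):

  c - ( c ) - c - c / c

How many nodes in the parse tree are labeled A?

[S [S [S [S [A [B c]]] - [A [B ( [S [A [B c]]] )]]] - [A [B c]]] - [A [B c] / [A [B c]]]]

6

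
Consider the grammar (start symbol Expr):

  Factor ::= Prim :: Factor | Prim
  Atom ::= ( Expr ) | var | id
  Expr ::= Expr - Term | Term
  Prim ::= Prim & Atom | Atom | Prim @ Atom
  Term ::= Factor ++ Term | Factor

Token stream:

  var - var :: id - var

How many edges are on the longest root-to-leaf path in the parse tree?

[Expr [Expr [Expr [Term [Factor [Prim [Atom var]]]]] - [Term [Factor [Prim [Atom var]] :: [Factor [Prim [Atom id]]]]]] - [Term [Factor [Prim [Atom var]]]]]

7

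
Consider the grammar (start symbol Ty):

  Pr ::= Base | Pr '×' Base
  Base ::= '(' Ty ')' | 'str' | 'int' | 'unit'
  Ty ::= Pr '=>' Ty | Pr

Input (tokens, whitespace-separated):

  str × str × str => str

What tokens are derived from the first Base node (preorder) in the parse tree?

[Ty [Pr [Pr [Pr [Base str]] × [Base str]] × [Base str]] => [Ty [Pr [Base str]]]]

str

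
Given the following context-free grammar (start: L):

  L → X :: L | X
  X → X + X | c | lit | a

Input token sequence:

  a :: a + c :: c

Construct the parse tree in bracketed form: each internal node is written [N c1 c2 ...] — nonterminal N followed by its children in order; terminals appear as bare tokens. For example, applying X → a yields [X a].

[L [X a] :: [L [X [X a] + [X c]] :: [L [X c]]]]

L
X :: L
a :: L
a :: X :: L
a :: X + X :: L
a :: a + X :: L
a :: a + c :: L
a :: a + c :: X
a :: a + c :: c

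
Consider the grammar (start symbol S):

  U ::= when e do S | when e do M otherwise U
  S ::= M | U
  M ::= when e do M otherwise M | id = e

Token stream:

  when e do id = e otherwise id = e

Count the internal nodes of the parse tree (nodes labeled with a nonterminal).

4

[S [M when e do [M id = e] otherwise [M id = e]]]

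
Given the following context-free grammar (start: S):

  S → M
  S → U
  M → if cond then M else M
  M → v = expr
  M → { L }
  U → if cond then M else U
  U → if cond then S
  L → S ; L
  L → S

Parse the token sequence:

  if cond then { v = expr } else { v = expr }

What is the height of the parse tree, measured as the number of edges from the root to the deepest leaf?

[S [M if cond then [M { [L [S [M v = expr]]] }] else [M { [L [S [M v = expr]]] }]]]

6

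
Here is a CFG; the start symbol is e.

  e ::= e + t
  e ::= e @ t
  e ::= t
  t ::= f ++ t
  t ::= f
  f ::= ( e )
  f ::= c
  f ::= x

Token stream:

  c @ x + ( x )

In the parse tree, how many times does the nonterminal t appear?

[e [e [e [t [f c]]] @ [t [f x]]] + [t [f ( [e [t [f x]]] )]]]

4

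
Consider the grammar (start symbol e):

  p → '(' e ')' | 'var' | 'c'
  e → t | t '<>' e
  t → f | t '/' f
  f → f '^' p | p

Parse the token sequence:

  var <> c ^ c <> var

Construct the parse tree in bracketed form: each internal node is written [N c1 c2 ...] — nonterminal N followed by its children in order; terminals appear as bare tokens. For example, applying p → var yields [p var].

e
t <> e
f <> e
p <> e
var <> e
var <> t <> e
var <> f <> e
var <> f ^ p <> e
var <> p ^ p <> e
var <> c ^ p <> e
var <> c ^ c <> e
var <> c ^ c <> t
var <> c ^ c <> f
var <> c ^ c <> p
var <> c ^ c <> var

[e [t [f [p var]]] <> [e [t [f [f [p c]] ^ [p c]]] <> [e [t [f [p var]]]]]]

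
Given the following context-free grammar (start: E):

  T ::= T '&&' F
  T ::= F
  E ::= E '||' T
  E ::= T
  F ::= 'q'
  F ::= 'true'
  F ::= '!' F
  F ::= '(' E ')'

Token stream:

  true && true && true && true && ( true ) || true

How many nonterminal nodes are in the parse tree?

17

[E [E [T [T [T [T [T [F true]] && [F true]] && [F true]] && [F true]] && [F ( [E [T [F true]]] )]]] || [T [F true]]]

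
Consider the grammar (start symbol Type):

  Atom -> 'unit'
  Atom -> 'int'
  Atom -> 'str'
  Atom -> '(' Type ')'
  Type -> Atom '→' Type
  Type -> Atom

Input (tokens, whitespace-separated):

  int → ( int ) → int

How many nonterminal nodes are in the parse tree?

[Type [Atom int] → [Type [Atom ( [Type [Atom int]] )] → [Type [Atom int]]]]

8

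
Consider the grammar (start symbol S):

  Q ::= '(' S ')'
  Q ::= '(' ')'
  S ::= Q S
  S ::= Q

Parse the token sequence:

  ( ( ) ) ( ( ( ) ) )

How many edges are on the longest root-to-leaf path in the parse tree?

7

[S [Q ( [S [Q ( )]] )] [S [Q ( [S [Q ( [S [Q ( )]] )]] )]]]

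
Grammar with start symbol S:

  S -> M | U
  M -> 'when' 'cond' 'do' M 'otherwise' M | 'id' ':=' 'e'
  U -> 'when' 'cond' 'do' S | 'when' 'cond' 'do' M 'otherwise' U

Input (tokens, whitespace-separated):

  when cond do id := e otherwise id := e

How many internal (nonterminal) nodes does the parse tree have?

4

[S [M when cond do [M id := e] otherwise [M id := e]]]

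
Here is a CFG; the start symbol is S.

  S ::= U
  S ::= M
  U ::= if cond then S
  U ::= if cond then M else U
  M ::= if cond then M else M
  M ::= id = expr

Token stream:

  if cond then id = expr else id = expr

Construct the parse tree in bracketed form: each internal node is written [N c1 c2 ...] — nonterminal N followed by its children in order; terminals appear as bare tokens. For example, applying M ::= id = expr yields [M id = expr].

[S [M if cond then [M id = expr] else [M id = expr]]]

S
M
if cond then M else M
if cond then id = expr else M
if cond then id = expr else id = expr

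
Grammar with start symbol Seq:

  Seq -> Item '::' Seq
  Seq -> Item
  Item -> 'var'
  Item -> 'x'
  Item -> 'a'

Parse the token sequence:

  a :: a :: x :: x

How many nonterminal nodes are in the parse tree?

8

[Seq [Item a] :: [Seq [Item a] :: [Seq [Item x] :: [Seq [Item x]]]]]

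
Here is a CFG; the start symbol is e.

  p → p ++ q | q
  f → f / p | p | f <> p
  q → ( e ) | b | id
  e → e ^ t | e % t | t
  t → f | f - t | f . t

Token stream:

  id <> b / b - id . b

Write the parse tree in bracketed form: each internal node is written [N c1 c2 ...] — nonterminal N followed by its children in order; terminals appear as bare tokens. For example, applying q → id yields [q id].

e
t
f - t
f / p - t
f <> p / p - t
p <> p / p - t
q <> p / p - t
id <> p / p - t
id <> q / p - t
id <> b / p - t
id <> b / q - t
id <> b / b - t
id <> b / b - f . t
id <> b / b - p . t
id <> b / b - q . t
id <> b / b - id . t
id <> b / b - id . f
id <> b / b - id . p
id <> b / b - id . q
id <> b / b - id . b

[e [t [f [f [f [p [q id]]] <> [p [q b]]] / [p [q b]]] - [t [f [p [q id]]] . [t [f [p [q b]]]]]]]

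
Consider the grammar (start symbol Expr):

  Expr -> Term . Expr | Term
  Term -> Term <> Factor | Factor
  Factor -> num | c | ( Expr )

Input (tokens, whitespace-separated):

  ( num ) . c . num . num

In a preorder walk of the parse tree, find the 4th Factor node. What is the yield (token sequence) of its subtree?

[Expr [Term [Factor ( [Expr [Term [Factor num]]] )]] . [Expr [Term [Factor c]] . [Expr [Term [Factor num]] . [Expr [Term [Factor num]]]]]]

num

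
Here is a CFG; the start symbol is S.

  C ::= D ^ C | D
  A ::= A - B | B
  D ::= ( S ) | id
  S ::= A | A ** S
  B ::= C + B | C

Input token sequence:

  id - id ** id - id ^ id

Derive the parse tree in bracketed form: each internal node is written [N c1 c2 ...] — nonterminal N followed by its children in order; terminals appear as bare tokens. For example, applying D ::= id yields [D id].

[S [A [A [B [C [D id]]]] - [B [C [D id]]]] ** [S [A [A [B [C [D id]]]] - [B [C [D id] ^ [C [D id]]]]]]]

S
A ** S
A - B ** S
B - B ** S
C - B ** S
D - B ** S
id - B ** S
id - C ** S
id - D ** S
id - id ** S
id - id ** A
id - id ** A - B
id - id ** B - B
id - id ** C - B
id - id ** D - B
id - id ** id - B
id - id ** id - C
id - id ** id - D ^ C
id - id ** id - id ^ C
id - id ** id - id ^ D
id - id ** id - id ^ id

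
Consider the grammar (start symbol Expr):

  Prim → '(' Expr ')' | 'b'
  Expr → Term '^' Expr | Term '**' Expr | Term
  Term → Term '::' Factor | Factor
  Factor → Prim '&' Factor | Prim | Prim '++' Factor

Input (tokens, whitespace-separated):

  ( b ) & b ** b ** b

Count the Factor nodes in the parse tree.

[Expr [Term [Factor [Prim ( [Expr [Term [Factor [Prim b]]]] )] & [Factor [Prim b]]]] ** [Expr [Term [Factor [Prim b]]] ** [Expr [Term [Factor [Prim b]]]]]]

5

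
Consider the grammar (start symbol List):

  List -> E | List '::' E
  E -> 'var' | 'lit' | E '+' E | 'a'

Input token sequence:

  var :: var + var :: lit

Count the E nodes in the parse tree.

[List [List [List [E var]] :: [E [E var] + [E var]]] :: [E lit]]

5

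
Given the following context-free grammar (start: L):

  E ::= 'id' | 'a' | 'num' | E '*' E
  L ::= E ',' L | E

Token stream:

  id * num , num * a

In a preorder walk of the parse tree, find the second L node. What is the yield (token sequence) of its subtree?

[L [E [E id] * [E num]] , [L [E [E num] * [E a]]]]

num * a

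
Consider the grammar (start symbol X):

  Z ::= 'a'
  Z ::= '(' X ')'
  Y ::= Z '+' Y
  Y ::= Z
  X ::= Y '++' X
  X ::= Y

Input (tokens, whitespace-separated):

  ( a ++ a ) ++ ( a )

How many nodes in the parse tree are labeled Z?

[X [Y [Z ( [X [Y [Z a]] ++ [X [Y [Z a]]]] )]] ++ [X [Y [Z ( [X [Y [Z a]]] )]]]]

5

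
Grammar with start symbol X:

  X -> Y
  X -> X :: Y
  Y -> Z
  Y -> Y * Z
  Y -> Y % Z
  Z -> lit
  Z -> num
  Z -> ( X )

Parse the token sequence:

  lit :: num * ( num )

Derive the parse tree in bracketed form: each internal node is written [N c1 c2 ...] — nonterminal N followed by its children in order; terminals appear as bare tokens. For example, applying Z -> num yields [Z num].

X
X :: Y
Y :: Y
Z :: Y
lit :: Y
lit :: Y * Z
lit :: Z * Z
lit :: num * Z
lit :: num * ( X )
lit :: num * ( Y )
lit :: num * ( Z )
lit :: num * ( num )

[X [X [Y [Z lit]]] :: [Y [Y [Z num]] * [Z ( [X [Y [Z num]]] )]]]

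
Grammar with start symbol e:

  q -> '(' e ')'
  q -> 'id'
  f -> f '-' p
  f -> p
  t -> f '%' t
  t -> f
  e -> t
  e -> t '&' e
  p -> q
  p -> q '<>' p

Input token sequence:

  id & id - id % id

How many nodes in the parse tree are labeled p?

4

[e [t [f [p [q id]]]] & [e [t [f [f [p [q id]]] - [p [q id]]] % [t [f [p [q id]]]]]]]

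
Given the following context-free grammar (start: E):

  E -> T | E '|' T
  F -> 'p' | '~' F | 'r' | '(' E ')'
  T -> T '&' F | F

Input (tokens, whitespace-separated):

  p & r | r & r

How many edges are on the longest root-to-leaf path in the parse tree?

[E [E [T [T [F p]] & [F r]]] | [T [T [F r]] & [F r]]]

5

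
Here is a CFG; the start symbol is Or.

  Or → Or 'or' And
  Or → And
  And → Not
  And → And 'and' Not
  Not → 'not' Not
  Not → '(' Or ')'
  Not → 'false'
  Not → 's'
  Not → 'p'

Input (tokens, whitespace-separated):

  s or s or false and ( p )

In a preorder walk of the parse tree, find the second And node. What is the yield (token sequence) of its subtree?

s

[Or [Or [Or [And [Not s]]] or [And [Not s]]] or [And [And [Not false]] and [Not ( [Or [And [Not p]]] )]]]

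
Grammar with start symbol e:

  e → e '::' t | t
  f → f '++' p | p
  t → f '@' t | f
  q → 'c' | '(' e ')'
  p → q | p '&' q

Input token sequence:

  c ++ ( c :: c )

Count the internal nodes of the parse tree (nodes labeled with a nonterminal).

18

[e [t [f [f [p [q c]]] ++ [p [q ( [e [e [t [f [p [q c]]]]] :: [t [f [p [q c]]]]] )]]]]]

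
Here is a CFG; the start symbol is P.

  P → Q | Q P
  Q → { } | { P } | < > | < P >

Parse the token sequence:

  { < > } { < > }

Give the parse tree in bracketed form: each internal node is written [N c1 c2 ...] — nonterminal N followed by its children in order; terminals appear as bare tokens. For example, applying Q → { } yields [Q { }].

[P [Q { [P [Q < >]] }] [P [Q { [P [Q < >]] }]]]

P
Q P
{ P } P
{ Q } P
{ < > } P
{ < > } Q
{ < > } { P }
{ < > } { Q }
{ < > } { < > }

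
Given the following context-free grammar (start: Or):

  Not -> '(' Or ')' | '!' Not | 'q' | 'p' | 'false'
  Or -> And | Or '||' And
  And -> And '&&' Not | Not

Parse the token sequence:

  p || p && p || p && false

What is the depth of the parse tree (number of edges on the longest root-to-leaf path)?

5

[Or [Or [Or [And [Not p]]] || [And [And [Not p]] && [Not p]]] || [And [And [Not p]] && [Not false]]]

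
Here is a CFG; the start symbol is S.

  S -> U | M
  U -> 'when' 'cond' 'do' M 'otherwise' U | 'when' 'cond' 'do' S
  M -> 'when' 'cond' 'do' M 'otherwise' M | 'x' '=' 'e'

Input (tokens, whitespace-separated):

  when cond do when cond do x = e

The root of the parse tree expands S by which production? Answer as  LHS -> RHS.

[S [U when cond do [S [U when cond do [S [M x = e]]]]]]

S -> U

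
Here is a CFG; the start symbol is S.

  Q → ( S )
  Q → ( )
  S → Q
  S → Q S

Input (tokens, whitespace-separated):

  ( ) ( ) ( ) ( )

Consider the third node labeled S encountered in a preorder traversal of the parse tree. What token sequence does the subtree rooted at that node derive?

( ) ( )

[S [Q ( )] [S [Q ( )] [S [Q ( )] [S [Q ( )]]]]]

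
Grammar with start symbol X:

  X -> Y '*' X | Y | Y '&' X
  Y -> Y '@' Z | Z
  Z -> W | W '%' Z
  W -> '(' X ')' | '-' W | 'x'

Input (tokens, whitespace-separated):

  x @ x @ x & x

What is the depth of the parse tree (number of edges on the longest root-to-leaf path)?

[X [Y [Y [Y [Z [W x]]] @ [Z [W x]]] @ [Z [W x]]] & [X [Y [Z [W x]]]]]

6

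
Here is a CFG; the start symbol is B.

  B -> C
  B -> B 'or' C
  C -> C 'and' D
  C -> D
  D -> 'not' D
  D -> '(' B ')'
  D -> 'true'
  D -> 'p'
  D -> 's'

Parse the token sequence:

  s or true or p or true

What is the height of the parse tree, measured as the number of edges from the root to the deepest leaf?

[B [B [B [B [C [D s]]] or [C [D true]]] or [C [D p]]] or [C [D true]]]

6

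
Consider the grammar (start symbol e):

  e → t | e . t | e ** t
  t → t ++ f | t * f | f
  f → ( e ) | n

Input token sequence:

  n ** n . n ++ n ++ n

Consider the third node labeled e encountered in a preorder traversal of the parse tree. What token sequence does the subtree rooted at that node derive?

[e [e [e [t [f n]]] ** [t [f n]]] . [t [t [t [f n]] ++ [f n]] ++ [f n]]]

n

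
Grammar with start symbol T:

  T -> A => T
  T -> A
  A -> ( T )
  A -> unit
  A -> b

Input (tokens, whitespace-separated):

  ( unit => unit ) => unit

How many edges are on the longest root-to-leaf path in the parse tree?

5

[T [A ( [T [A unit] => [T [A unit]]] )] => [T [A unit]]]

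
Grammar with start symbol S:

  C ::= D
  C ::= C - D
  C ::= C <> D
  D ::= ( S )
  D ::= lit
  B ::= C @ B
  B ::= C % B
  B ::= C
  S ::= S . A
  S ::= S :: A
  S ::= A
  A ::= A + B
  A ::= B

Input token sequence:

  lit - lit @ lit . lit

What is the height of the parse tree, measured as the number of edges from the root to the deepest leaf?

7

[S [S [A [B [C [C [D lit]] - [D lit]] @ [B [C [D lit]]]]]] . [A [B [C [D lit]]]]]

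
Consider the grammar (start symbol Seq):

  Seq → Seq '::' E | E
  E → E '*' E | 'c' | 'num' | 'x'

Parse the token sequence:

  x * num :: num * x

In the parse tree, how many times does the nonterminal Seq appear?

2

[Seq [Seq [E [E x] * [E num]]] :: [E [E num] * [E x]]]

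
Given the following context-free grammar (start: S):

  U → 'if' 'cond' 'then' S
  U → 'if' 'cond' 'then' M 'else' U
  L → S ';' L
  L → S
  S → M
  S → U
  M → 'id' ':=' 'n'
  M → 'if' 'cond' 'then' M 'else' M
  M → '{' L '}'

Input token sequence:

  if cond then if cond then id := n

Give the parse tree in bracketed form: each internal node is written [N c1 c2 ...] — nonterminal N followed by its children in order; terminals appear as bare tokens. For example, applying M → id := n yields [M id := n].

S
U
if cond then S
if cond then U
if cond then if cond then S
if cond then if cond then M
if cond then if cond then id := n

[S [U if cond then [S [U if cond then [S [M id := n]]]]]]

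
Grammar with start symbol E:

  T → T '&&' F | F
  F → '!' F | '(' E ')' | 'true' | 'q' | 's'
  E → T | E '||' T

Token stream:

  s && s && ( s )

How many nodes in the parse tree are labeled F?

4

[E [T [T [T [F s]] && [F s]] && [F ( [E [T [F s]]] )]]]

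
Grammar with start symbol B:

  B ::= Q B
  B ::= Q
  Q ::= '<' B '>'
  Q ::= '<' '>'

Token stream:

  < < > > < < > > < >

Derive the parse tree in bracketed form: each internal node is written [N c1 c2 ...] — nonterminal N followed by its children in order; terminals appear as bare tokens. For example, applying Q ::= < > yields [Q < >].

[B [Q < [B [Q < >]] >] [B [Q < [B [Q < >]] >] [B [Q < >]]]]

B
Q B
< B > B
< Q > B
< < > > B
< < > > Q B
< < > > < B > B
< < > > < Q > B
< < > > < < > > B
< < > > < < > > Q
< < > > < < > > < >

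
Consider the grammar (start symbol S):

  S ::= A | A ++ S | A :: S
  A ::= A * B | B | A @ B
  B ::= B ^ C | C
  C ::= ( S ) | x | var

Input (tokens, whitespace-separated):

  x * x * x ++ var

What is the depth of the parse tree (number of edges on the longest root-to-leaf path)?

6

[S [A [A [A [B [C x]]] * [B [C x]]] * [B [C x]]] ++ [S [A [B [C var]]]]]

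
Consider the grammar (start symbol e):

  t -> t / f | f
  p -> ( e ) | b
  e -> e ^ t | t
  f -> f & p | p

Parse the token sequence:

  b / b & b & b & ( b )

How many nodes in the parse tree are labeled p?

6

[e [t [t [f [p b]]] / [f [f [f [f [p b]] & [p b]] & [p b]] & [p ( [e [t [f [p b]]]] )]]]]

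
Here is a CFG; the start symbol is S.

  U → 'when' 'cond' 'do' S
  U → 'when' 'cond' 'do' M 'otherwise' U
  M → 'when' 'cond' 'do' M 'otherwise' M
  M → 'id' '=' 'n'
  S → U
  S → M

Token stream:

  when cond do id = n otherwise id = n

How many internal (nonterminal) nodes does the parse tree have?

4

[S [M when cond do [M id = n] otherwise [M id = n]]]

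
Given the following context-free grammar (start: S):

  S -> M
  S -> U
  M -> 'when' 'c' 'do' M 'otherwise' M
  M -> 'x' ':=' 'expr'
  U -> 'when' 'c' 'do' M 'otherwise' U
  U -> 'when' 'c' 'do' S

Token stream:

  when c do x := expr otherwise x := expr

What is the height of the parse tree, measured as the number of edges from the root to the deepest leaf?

[S [M when c do [M x := expr] otherwise [M x := expr]]]

3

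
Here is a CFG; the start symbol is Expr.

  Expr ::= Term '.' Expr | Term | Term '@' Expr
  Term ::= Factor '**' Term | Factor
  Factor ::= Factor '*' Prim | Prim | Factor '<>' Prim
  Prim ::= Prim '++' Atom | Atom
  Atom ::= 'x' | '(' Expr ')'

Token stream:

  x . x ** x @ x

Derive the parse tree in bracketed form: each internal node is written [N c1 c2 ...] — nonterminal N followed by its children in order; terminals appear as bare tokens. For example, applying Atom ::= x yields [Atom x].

Expr
Term . Expr
Factor . Expr
Prim . Expr
Atom . Expr
x . Expr
x . Term @ Expr
x . Factor ** Term @ Expr
x . Prim ** Term @ Expr
x . Atom ** Term @ Expr
x . x ** Term @ Expr
x . x ** Factor @ Expr
x . x ** Prim @ Expr
x . x ** Atom @ Expr
x . x ** x @ Expr
x . x ** x @ Term
x . x ** x @ Factor
x . x ** x @ Prim
x . x ** x @ Atom
x . x ** x @ x

[Expr [Term [Factor [Prim [Atom x]]]] . [Expr [Term [Factor [Prim [Atom x]]] ** [Term [Factor [Prim [Atom x]]]]] @ [Expr [Term [Factor [Prim [Atom x]]]]]]]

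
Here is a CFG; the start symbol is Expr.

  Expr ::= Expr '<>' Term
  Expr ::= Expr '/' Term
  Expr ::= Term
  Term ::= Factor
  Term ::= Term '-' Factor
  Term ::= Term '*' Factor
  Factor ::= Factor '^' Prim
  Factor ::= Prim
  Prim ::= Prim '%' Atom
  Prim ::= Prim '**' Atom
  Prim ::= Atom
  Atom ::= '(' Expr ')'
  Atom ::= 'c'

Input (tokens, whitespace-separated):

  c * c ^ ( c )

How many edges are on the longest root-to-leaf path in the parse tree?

[Expr [Term [Term [Factor [Prim [Atom c]]]] * [Factor [Factor [Prim [Atom c]]] ^ [Prim [Atom ( [Expr [Term [Factor [Prim [Atom c]]]]] )]]]]]

10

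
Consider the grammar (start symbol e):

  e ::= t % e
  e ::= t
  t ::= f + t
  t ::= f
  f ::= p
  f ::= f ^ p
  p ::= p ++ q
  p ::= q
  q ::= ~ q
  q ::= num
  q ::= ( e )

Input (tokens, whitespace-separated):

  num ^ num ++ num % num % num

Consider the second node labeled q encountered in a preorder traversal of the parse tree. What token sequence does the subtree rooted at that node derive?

num

[e [t [f [f [p [q num]]] ^ [p [p [q num]] ++ [q num]]]] % [e [t [f [p [q num]]]] % [e [t [f [p [q num]]]]]]]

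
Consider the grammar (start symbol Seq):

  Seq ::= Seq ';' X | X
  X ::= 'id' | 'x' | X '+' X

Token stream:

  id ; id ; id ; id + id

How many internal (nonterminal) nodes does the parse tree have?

10

[Seq [Seq [Seq [Seq [X id]] ; [X id]] ; [X id]] ; [X [X id] + [X id]]]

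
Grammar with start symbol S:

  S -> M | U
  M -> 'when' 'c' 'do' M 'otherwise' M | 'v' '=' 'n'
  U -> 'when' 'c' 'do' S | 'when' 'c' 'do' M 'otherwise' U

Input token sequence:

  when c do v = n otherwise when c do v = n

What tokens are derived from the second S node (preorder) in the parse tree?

[S [U when c do [M v = n] otherwise [U when c do [S [M v = n]]]]]

v = n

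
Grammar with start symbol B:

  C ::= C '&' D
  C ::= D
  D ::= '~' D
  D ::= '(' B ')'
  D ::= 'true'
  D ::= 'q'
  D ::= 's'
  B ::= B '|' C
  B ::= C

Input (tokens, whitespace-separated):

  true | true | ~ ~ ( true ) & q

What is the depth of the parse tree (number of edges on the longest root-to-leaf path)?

[B [B [B [C [D true]]] | [C [D true]]] | [C [C [D ~ [D ~ [D ( [B [C [D true]]] )]]]] & [D q]]]

9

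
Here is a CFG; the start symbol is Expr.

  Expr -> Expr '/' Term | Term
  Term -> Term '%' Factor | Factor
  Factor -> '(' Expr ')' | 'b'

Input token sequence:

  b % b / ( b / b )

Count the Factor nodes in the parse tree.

5

[Expr [Expr [Term [Term [Factor b]] % [Factor b]]] / [Term [Factor ( [Expr [Expr [Term [Factor b]]] / [Term [Factor b]]] )]]]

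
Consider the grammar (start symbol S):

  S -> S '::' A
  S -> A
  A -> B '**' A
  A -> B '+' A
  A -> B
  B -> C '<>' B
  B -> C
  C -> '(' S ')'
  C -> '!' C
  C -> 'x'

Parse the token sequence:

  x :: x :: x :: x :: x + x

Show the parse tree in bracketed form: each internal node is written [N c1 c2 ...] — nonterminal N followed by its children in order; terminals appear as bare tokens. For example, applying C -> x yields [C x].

S
S :: A
S :: A :: A
S :: A :: A :: A
S :: A :: A :: A :: A
A :: A :: A :: A :: A
B :: A :: A :: A :: A
C :: A :: A :: A :: A
x :: A :: A :: A :: A
x :: B :: A :: A :: A
x :: C :: A :: A :: A
x :: x :: A :: A :: A
x :: x :: B :: A :: A
x :: x :: C :: A :: A
x :: x :: x :: A :: A
x :: x :: x :: B :: A
x :: x :: x :: C :: A
x :: x :: x :: x :: A
x :: x :: x :: x :: B + A
x :: x :: x :: x :: C + A
x :: x :: x :: x :: x + A
x :: x :: x :: x :: x + B
x :: x :: x :: x :: x + C
x :: x :: x :: x :: x + x

[S [S [S [S [S [A [B [C x]]]] :: [A [B [C x]]]] :: [A [B [C x]]]] :: [A [B [C x]]]] :: [A [B [C x]] + [A [B [C x]]]]]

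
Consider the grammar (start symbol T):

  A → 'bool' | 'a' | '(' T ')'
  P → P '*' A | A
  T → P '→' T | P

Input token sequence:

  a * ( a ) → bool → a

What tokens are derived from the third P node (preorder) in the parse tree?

a

[T [P [P [A a]] * [A ( [T [P [A a]]] )]] → [T [P [A bool]] → [T [P [A a]]]]]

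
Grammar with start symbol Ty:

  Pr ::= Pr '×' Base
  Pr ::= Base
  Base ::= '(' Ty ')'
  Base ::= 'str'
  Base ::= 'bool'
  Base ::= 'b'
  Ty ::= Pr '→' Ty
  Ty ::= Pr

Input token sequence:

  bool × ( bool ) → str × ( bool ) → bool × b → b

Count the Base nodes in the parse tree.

9

[Ty [Pr [Pr [Base bool]] × [Base ( [Ty [Pr [Base bool]]] )]] → [Ty [Pr [Pr [Base str]] × [Base ( [Ty [Pr [Base bool]]] )]] → [Ty [Pr [Pr [Base bool]] × [Base b]] → [Ty [Pr [Base b]]]]]]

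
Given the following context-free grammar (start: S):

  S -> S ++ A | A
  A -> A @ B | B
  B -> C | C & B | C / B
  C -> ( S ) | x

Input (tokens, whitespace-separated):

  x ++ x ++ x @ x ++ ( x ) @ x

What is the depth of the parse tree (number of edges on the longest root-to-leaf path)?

[S [S [S [S [A [B [C x]]]] ++ [A [B [C x]]]] ++ [A [A [B [C x]]] @ [B [C x]]]] ++ [A [A [B [C ( [S [A [B [C x]]]] )]]] @ [B [C x]]]]

9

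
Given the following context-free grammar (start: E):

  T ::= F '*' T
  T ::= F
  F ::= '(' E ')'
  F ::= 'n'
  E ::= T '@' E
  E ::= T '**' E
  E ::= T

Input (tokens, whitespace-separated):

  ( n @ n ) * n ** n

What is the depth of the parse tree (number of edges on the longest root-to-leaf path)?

[E [T [F ( [E [T [F n]] @ [E [T [F n]]]] )] * [T [F n]]] ** [E [T [F n]]]]

7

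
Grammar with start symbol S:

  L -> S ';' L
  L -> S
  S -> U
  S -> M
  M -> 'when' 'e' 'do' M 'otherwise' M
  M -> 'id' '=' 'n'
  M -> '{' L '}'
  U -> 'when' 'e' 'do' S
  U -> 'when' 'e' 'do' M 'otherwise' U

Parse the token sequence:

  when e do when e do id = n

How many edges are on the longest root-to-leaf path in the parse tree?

[S [U when e do [S [U when e do [S [M id = n]]]]]]

6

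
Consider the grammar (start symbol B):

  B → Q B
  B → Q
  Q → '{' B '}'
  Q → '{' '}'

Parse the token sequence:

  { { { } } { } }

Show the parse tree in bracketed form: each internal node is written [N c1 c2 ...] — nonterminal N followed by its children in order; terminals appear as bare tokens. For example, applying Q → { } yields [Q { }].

[B [Q { [B [Q { [B [Q { }]] }] [B [Q { }]]] }]]

B
Q
{ B }
{ Q B }
{ { B } B }
{ { Q } B }
{ { { } } B }
{ { { } } Q }
{ { { } } { } }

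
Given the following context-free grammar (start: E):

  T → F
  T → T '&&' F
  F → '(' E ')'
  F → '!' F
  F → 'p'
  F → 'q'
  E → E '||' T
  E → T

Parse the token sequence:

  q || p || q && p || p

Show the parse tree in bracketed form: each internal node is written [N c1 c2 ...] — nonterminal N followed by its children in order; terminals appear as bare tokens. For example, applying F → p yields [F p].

[E [E [E [E [T [F q]]] || [T [F p]]] || [T [T [F q]] && [F p]]] || [T [F p]]]

E
E || T
E || T || T
E || T || T || T
T || T || T || T
F || T || T || T
q || T || T || T
q || F || T || T
q || p || T || T
q || p || T && F || T
q || p || F && F || T
q || p || q && F || T
q || p || q && p || T
q || p || q && p || F
q || p || q && p || p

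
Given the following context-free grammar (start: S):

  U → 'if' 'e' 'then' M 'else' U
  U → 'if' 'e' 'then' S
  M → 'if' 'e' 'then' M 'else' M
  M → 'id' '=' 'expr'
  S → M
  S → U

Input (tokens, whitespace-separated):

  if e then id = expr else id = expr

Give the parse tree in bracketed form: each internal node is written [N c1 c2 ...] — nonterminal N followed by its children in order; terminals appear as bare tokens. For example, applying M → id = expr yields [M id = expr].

S
M
if e then M else M
if e then id = expr else M
if e then id = expr else id = expr

[S [M if e then [M id = expr] else [M id = expr]]]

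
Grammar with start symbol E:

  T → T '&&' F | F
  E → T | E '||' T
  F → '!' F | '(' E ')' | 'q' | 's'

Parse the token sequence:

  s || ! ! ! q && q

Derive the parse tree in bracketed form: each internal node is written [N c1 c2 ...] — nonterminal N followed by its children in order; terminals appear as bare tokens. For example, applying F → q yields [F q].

[E [E [T [F s]]] || [T [T [F ! [F ! [F ! [F q]]]]] && [F q]]]

E
E || T
T || T
F || T
s || T
s || T && F
s || F && F
s || ! F && F
s || ! ! F && F
s || ! ! ! F && F
s || ! ! ! q && F
s || ! ! ! q && q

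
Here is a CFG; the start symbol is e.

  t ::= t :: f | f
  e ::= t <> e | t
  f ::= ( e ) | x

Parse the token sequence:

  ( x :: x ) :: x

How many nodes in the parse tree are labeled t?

4

[e [t [t [f ( [e [t [t [f x]] :: [f x]]] )]] :: [f x]]]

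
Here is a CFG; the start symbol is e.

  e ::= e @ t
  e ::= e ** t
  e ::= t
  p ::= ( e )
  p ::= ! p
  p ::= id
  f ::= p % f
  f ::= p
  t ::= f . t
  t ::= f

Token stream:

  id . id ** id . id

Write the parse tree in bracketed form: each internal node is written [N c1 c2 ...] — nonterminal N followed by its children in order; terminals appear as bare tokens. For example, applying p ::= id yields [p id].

e
e ** t
t ** t
f . t ** t
p . t ** t
id . t ** t
id . f ** t
id . p ** t
id . id ** t
id . id ** f . t
id . id ** p . t
id . id ** id . t
id . id ** id . f
id . id ** id . p
id . id ** id . id

[e [e [t [f [p id]] . [t [f [p id]]]]] ** [t [f [p id]] . [t [f [p id]]]]]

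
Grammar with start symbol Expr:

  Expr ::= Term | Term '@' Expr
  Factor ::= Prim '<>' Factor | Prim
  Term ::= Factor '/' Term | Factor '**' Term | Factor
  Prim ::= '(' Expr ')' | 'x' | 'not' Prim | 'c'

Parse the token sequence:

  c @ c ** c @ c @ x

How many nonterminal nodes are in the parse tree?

19

[Expr [Term [Factor [Prim c]]] @ [Expr [Term [Factor [Prim c]] ** [Term [Factor [Prim c]]]] @ [Expr [Term [Factor [Prim c]]] @ [Expr [Term [Factor [Prim x]]]]]]]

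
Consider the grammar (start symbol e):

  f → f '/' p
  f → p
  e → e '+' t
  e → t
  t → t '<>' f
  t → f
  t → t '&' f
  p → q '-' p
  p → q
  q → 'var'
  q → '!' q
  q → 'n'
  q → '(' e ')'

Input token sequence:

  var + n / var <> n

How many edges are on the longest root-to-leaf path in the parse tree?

7

[e [e [t [f [p [q var]]]]] + [t [t [f [f [p [q n]]] / [p [q var]]]] <> [f [p [q n]]]]]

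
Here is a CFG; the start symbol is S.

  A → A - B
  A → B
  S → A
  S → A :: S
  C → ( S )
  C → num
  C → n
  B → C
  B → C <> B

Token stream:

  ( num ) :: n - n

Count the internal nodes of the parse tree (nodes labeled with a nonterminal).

15

[S [A [B [C ( [S [A [B [C num]]]] )]]] :: [S [A [A [B [C n]]] - [B [C n]]]]]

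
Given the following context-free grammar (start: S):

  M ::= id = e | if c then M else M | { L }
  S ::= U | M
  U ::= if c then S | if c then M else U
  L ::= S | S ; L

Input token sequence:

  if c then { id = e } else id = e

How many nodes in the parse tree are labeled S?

[S [M if c then [M { [L [S [M id = e]]] }] else [M id = e]]]

2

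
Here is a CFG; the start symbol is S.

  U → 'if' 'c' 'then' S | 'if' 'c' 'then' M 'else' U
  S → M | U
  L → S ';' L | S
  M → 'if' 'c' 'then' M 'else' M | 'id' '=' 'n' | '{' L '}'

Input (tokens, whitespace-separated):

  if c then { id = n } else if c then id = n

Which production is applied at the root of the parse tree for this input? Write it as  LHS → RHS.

[S [U if c then [M { [L [S [M id = n]]] }] else [U if c then [S [M id = n]]]]]

S → U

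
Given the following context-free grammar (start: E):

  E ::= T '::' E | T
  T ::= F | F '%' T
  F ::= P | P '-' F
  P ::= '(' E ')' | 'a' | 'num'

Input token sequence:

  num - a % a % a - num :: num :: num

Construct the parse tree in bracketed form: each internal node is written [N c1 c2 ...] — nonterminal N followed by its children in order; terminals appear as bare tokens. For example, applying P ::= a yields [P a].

[E [T [F [P num] - [F [P a]]] % [T [F [P a]] % [T [F [P a] - [F [P num]]]]]] :: [E [T [F [P num]]] :: [E [T [F [P num]]]]]]

E
T :: E
F % T :: E
P - F % T :: E
num - F % T :: E
num - P % T :: E
num - a % T :: E
num - a % F % T :: E
num - a % P % T :: E
num - a % a % T :: E
num - a % a % F :: E
num - a % a % P - F :: E
num - a % a % a - F :: E
num - a % a % a - P :: E
num - a % a % a - num :: E
num - a % a % a - num :: T :: E
num - a % a % a - num :: F :: E
num - a % a % a - num :: P :: E
num - a % a % a - num :: num :: E
num - a % a % a - num :: num :: T
num - a % a % a - num :: num :: F
num - a % a % a - num :: num :: P
num - a % a % a - num :: num :: num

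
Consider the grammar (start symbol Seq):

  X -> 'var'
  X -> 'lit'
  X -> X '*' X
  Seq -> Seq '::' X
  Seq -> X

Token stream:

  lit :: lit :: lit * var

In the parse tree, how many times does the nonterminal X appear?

[Seq [Seq [Seq [X lit]] :: [X lit]] :: [X [X lit] * [X var]]]

5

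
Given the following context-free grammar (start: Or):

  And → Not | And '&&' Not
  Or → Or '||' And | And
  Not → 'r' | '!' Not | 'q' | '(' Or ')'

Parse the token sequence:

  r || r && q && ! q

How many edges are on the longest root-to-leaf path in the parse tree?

[Or [Or [And [Not r]]] || [And [And [And [Not r]] && [Not q]] && [Not ! [Not q]]]]

5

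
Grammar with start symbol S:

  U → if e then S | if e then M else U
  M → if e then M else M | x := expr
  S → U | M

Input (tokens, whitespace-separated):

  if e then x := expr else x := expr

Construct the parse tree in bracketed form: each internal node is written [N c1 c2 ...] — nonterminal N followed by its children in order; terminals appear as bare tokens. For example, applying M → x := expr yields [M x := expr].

S
M
if e then M else M
if e then x := expr else M
if e then x := expr else x := expr

[S [M if e then [M x := expr] else [M x := expr]]]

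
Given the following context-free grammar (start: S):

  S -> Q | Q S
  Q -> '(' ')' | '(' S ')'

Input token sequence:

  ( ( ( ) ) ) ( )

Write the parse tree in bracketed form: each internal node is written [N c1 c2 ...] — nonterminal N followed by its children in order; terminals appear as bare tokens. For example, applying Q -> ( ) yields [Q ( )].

[S [Q ( [S [Q ( [S [Q ( )]] )]] )] [S [Q ( )]]]

S
Q S
( S ) S
( Q ) S
( ( S ) ) S
( ( Q ) ) S
( ( ( ) ) ) S
( ( ( ) ) ) Q
( ( ( ) ) ) ( )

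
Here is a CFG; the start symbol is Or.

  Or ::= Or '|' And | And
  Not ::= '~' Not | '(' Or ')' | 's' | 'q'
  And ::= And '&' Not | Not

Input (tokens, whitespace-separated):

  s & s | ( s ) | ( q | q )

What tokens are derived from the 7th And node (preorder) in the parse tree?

q

[Or [Or [Or [And [And [Not s]] & [Not s]]] | [And [Not ( [Or [And [Not s]]] )]]] | [And [Not ( [Or [Or [And [Not q]]] | [And [Not q]]] )]]]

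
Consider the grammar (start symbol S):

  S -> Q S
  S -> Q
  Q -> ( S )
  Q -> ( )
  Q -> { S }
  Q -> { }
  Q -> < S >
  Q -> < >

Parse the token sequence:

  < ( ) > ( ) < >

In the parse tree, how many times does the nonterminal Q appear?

4

[S [Q < [S [Q ( )]] >] [S [Q ( )] [S [Q < >]]]]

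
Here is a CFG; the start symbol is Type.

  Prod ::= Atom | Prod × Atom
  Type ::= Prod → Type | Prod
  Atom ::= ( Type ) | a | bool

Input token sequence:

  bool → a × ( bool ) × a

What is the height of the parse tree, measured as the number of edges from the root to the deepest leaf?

8

[Type [Prod [Atom bool]] → [Type [Prod [Prod [Prod [Atom a]] × [Atom ( [Type [Prod [Atom bool]]] )]] × [Atom a]]]]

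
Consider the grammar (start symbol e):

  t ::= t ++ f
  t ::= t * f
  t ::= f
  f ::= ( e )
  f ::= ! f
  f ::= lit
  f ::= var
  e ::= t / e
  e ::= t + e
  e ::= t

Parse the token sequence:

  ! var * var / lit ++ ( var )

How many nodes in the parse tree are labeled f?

[e [t [t [f ! [f var]]] * [f var]] / [e [t [t [f lit]] ++ [f ( [e [t [f var]]] )]]]]

6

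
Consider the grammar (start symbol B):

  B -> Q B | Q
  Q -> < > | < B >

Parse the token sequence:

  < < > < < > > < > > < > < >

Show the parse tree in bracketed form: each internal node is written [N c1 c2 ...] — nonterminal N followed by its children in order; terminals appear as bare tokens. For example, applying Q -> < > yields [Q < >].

B
Q B
< B > B
< Q B > B
< < > B > B
< < > Q B > B
< < > < B > B > B
< < > < Q > B > B
< < > < < > > B > B
< < > < < > > Q > B
< < > < < > > < > > B
< < > < < > > < > > Q B
< < > < < > > < > > < > B
< < > < < > > < > > < > Q
< < > < < > > < > > < > < >

[B [Q < [B [Q < >] [B [Q < [B [Q < >]] >] [B [Q < >]]]] >] [B [Q < >] [B [Q < >]]]]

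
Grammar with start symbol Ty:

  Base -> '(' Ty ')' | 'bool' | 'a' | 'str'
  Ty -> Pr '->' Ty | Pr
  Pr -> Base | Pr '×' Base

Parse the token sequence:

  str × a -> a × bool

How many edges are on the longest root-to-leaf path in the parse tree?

[Ty [Pr [Pr [Base str]] × [Base a]] -> [Ty [Pr [Pr [Base a]] × [Base bool]]]]

5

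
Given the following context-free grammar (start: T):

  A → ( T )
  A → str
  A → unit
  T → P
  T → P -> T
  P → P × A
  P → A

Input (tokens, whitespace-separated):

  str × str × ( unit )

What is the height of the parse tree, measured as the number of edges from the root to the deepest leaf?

6

[T [P [P [P [A str]] × [A str]] × [A ( [T [P [A unit]]] )]]]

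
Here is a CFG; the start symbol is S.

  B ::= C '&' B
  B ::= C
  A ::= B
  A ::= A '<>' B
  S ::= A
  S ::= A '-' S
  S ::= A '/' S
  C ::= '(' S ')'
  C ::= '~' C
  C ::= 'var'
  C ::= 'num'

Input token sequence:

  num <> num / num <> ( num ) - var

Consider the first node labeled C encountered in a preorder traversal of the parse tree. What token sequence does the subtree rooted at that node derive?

[S [A [A [B [C num]]] <> [B [C num]]] / [S [A [A [B [C num]]] <> [B [C ( [S [A [B [C num]]]] )]]] - [S [A [B [C var]]]]]]

num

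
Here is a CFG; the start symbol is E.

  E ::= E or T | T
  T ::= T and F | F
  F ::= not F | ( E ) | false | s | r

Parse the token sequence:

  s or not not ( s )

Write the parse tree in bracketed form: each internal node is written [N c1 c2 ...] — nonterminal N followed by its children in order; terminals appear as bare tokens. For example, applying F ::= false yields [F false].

[E [E [T [F s]]] or [T [F not [F not [F ( [E [T [F s]]] )]]]]]

E
E or T
T or T
F or T
s or T
s or F
s or not F
s or not not F
s or not not ( E )
s or not not ( T )
s or not not ( F )
s or not not ( s )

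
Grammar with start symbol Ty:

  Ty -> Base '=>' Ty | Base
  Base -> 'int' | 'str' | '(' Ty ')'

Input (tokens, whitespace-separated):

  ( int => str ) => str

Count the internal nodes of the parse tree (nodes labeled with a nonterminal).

[Ty [Base ( [Ty [Base int] => [Ty [Base str]]] )] => [Ty [Base str]]]

8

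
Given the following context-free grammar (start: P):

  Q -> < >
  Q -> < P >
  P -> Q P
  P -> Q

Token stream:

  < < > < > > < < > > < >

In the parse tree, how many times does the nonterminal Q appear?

6

[P [Q < [P [Q < >] [P [Q < >]]] >] [P [Q < [P [Q < >]] >] [P [Q < >]]]]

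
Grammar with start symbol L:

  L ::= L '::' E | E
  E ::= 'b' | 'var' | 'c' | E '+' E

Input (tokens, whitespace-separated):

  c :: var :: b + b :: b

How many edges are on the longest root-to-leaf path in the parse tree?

5

[L [L [L [L [E c]] :: [E var]] :: [E [E b] + [E b]]] :: [E b]]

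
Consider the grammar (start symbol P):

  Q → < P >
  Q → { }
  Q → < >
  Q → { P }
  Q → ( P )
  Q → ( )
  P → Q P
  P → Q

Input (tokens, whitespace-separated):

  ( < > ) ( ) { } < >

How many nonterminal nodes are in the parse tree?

10

[P [Q ( [P [Q < >]] )] [P [Q ( )] [P [Q { }] [P [Q < >]]]]]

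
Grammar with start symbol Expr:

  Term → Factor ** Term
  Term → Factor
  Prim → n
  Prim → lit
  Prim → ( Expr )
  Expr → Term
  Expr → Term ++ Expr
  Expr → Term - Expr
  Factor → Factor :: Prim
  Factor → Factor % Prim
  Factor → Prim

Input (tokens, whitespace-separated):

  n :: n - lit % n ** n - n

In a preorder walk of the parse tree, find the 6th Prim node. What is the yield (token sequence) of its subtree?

[Expr [Term [Factor [Factor [Prim n]] :: [Prim n]]] - [Expr [Term [Factor [Factor [Prim lit]] % [Prim n]] ** [Term [Factor [Prim n]]]] - [Expr [Term [Factor [Prim n]]]]]]

n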